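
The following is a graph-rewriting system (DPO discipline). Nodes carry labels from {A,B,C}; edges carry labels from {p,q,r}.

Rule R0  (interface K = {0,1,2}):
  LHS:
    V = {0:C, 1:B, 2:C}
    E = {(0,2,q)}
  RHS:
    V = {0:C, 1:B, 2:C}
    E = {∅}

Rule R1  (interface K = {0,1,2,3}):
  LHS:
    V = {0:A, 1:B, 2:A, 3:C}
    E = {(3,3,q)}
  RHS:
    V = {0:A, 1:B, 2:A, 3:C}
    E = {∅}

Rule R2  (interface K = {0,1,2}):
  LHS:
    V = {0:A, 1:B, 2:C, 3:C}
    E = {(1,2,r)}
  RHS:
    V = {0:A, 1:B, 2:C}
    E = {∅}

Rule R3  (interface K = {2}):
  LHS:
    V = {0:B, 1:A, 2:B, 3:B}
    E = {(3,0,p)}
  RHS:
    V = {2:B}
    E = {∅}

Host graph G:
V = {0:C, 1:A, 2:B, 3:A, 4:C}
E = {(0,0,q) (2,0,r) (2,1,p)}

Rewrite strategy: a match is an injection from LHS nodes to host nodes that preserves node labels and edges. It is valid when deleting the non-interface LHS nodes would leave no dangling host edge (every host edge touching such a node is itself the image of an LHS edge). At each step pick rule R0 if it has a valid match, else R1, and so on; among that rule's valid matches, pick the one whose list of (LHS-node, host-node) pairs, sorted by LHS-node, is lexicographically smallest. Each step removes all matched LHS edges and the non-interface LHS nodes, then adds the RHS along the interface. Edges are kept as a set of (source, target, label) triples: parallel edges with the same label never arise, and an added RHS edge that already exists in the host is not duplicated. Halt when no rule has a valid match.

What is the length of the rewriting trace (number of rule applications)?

[0] host  ⇒  5 nodes, 3 edges  {0-q->0 2-r->0 2-p->1}
[1] R1 @ {0↦1, 1↦2, 2↦3, 3↦0}  ⇒  5 nodes, 2 edges  {2-r->0 2-p->1}
[2] R2 @ {0↦1, 1↦2, 2↦0, 3↦4}  ⇒  4 nodes, 1 edges  {2-p->1}
normal form: no rule applies after step 2

Answer: 2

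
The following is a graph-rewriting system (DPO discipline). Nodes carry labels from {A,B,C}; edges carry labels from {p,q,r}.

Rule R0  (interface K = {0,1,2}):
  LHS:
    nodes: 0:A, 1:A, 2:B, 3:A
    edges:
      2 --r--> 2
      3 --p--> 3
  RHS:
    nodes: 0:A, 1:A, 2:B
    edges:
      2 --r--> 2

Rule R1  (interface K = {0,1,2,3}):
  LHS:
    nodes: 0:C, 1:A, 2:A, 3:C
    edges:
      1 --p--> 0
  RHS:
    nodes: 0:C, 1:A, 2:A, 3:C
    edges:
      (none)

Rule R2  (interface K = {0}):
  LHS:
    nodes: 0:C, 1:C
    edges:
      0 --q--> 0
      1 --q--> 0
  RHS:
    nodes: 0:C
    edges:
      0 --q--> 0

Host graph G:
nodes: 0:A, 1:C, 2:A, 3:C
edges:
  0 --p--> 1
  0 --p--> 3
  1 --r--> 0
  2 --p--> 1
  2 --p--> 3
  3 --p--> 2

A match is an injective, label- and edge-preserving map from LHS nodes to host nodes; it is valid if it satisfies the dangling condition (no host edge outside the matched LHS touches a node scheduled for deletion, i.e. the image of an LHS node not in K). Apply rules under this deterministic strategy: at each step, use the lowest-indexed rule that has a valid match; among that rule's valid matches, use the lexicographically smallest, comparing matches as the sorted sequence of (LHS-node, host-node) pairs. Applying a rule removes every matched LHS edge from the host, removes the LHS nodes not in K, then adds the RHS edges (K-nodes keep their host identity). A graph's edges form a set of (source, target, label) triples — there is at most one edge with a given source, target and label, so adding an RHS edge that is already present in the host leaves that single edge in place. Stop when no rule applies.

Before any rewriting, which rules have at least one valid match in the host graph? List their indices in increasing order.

R0: no valid match — LHS pattern not found
R1: 4 valid matches — {0↦1, 1↦0, 2↦2, 3↦3}, {0↦1, 1↦2, 2↦0, 3↦3}, {0↦3, 1↦0, 2↦2, 3↦1} (+1 more)
R2: no valid match — LHS pattern not found

Answer: [R1]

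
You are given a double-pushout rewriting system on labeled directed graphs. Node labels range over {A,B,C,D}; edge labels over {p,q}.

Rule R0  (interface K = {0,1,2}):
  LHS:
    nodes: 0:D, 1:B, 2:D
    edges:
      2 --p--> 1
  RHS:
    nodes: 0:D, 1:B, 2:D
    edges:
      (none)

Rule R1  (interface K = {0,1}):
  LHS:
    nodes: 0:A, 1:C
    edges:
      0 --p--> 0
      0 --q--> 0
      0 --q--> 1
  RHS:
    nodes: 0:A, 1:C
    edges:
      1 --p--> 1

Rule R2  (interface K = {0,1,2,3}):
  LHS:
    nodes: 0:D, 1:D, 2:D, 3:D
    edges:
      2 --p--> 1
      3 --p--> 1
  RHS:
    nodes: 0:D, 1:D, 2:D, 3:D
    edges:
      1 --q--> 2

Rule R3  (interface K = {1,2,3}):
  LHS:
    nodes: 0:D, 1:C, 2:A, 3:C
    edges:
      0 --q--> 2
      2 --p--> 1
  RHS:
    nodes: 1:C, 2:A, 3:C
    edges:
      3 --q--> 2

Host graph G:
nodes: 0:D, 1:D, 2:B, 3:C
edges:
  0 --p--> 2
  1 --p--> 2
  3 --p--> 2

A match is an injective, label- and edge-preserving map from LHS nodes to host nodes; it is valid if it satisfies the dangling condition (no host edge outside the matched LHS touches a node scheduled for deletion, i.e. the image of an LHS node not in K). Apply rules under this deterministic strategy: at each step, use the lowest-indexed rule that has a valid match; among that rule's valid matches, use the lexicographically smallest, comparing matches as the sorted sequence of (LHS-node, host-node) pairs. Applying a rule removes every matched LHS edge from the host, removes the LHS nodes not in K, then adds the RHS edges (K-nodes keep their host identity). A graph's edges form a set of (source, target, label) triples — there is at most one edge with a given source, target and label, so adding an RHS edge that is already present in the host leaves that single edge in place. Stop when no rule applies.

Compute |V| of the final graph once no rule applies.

Answer: 4

Steps:
[0] host  ⇒  4 nodes, 3 edges  {0-p->2 1-p->2 3-p->2}
[1] R0 @ {0↦0, 1↦2, 2↦1}  ⇒  4 nodes, 2 edges  {0-p->2 3-p->2}
[2] R0 @ {0↦1, 1↦2, 2↦0}  ⇒  4 nodes, 1 edges  {3-p->2}
halt: no rule applies after step 2
NF nodes: {0:D, 1:D, 2:B, 3:C}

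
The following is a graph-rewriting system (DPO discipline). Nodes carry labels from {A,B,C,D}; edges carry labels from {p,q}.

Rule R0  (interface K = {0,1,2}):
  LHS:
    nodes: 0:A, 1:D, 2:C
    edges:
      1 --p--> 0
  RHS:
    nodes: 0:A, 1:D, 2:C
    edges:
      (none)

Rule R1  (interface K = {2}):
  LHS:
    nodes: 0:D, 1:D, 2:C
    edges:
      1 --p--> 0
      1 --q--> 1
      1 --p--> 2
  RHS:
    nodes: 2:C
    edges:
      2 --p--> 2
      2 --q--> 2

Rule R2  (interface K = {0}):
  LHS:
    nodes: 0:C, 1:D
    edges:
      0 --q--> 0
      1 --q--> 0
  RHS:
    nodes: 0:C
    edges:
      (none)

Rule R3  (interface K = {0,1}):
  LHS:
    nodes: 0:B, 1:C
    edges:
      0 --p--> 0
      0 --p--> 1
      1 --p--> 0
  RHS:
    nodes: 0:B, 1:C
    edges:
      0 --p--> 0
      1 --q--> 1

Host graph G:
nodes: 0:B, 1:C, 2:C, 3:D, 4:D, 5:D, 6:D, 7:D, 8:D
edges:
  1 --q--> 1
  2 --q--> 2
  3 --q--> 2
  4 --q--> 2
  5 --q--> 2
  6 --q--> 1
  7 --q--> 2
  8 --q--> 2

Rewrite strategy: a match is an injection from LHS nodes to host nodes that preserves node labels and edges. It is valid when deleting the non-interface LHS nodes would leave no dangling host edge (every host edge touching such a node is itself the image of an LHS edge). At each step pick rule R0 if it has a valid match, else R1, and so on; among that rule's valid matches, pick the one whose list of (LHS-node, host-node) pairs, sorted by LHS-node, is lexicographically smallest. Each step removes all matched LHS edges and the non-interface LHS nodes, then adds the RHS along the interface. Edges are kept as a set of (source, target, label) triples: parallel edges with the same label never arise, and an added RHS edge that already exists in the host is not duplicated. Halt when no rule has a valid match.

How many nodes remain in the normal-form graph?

Answer: 7

Steps:
start.  V:9 E:8  edges: 1-q->1 2-q->2 3-q->2 4-q->2 5-q->2 6-q->1 7-q->2 8-q->2
1. fire R2 via {0↦1, 1↦6}  →  V:8 E:6  edges: 2-q->2 3-q->2 4-q->2 5-q->2 7-q->2 8-q->2
2. fire R2 via {0↦2, 1↦3}  →  V:7 E:4  edges: 4-q->2 5-q->2 7-q->2 8-q->2
final graph: no rule applies after step 2
NF nodes: {0:B, 1:C, 2:C, 4:D, 5:D, 7:D, 8:D}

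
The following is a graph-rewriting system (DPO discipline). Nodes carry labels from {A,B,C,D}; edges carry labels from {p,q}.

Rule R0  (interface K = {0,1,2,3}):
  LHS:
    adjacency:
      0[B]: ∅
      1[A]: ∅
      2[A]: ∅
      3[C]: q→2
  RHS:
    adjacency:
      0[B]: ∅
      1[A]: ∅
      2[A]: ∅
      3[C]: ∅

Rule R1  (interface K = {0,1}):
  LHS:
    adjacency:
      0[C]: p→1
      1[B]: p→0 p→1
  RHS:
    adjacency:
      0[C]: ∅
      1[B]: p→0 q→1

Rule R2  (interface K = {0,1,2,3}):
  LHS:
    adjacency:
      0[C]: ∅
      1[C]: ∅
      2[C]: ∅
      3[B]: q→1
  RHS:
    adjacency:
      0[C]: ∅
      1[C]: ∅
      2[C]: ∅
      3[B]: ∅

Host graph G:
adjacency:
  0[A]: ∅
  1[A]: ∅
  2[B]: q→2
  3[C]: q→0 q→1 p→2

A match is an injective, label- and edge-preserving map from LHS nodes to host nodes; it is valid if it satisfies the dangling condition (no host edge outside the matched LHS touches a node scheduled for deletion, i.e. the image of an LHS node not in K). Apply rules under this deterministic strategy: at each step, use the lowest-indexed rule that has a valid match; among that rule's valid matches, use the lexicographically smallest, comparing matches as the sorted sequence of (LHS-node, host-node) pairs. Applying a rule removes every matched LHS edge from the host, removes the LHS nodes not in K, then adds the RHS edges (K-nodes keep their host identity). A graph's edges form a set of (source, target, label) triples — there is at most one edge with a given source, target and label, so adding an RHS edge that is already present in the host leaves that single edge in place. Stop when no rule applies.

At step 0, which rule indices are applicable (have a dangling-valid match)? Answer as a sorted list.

Answer: [R0]

Derivation:
R0: 2 valid matches — {0↦2, 1↦0, 2↦1, 3↦3}, {0↦2, 1↦1, 2↦0, 3↦3}
R1: no valid match — LHS pattern not found
R2: no valid match — LHS pattern not found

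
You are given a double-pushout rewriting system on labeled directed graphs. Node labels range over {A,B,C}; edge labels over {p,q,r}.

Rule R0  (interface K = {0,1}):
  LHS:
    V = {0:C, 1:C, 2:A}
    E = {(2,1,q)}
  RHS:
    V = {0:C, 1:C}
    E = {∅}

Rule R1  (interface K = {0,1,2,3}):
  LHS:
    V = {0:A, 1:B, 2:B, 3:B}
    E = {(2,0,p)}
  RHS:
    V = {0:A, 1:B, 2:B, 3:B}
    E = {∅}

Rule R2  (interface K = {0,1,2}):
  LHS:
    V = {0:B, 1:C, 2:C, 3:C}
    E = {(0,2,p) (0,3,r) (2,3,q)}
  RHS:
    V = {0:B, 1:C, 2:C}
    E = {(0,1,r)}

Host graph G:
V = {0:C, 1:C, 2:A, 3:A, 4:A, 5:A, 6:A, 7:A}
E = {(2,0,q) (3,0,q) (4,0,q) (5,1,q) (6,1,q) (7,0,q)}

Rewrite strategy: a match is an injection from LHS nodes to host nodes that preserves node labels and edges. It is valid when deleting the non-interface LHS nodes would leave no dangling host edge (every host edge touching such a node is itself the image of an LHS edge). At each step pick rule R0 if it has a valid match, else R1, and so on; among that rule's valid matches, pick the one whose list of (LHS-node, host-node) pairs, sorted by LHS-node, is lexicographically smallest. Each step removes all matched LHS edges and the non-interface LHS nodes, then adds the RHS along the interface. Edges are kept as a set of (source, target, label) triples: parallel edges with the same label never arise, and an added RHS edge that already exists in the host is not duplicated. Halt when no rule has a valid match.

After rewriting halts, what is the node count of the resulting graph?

start.  V:8 E:6  edges: 2-q->0 3-q->0 4-q->0 5-q->1 6-q->1 7-q->0
1. fire R0 via {0↦0, 1↦1, 2↦5}  →  V:7 E:5  edges: 2-q->0 3-q->0 4-q->0 6-q->1 7-q->0
2. fire R0 via {0↦0, 1↦1, 2↦6}  →  V:6 E:4  edges: 2-q->0 3-q->0 4-q->0 7-q->0
3. fire R0 via {0↦1, 1↦0, 2↦2}  →  V:5 E:3  edges: 3-q->0 4-q->0 7-q->0
4. fire R0 via {0↦1, 1↦0, 2↦3}  →  V:4 E:2  edges: 4-q->0 7-q->0
5. fire R0 via {0↦1, 1↦0, 2↦4}  →  V:3 E:1  edges: 7-q->0
6. fire R0 via {0↦1, 1↦0, 2↦7}  →  V:2 E:0  edges: ∅
halt: no rule applies after step 6
NF nodes: {0:C, 1:C}

Answer: 2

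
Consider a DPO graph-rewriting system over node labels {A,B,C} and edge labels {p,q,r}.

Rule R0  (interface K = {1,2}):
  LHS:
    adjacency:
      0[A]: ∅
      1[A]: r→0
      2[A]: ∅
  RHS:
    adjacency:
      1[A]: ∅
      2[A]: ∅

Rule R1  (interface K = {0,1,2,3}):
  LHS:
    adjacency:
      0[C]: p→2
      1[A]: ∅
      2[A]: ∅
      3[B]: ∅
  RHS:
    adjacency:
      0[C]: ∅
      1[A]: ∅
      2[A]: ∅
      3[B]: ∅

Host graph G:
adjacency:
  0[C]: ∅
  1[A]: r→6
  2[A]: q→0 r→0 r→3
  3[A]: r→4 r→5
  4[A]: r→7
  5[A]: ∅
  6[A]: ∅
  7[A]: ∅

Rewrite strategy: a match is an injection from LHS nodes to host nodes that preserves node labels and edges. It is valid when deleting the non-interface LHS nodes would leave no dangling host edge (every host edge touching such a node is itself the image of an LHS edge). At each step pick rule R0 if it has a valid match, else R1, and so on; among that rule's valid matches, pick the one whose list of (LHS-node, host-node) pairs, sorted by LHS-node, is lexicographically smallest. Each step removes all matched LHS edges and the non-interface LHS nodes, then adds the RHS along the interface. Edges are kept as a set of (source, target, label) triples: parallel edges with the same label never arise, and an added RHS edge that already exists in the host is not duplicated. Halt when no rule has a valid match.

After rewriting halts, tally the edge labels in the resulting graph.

Answer: q:1 r:1

Derivation:
[0] host  ⇒  8 nodes, 7 edges  {1-r->6 2-q->0 2-r->0 2-r->3 3-r->4 3-r->5 4-r->7}
[1] R0 @ {0↦5, 1↦3, 2↦1}  ⇒  7 nodes, 6 edges  {1-r->6 2-q->0 2-r->0 2-r->3 3-r->4 4-r->7}
[2] R0 @ {0↦6, 1↦1, 2↦2}  ⇒  6 nodes, 5 edges  {2-q->0 2-r->0 2-r->3 3-r->4 4-r->7}
[3] R0 @ {0↦7, 1↦4, 2↦1}  ⇒  5 nodes, 4 edges  {2-q->0 2-r->0 2-r->3 3-r->4}
[4] R0 @ {0↦4, 1↦3, 2↦1}  ⇒  4 nodes, 3 edges  {2-q->0 2-r->0 2-r->3}
[5] R0 @ {0↦3, 1↦2, 2↦1}  ⇒  3 nodes, 2 edges  {2-q->0 2-r->0}
final graph: no rule applies after step 5
NF edges: [(2, 0, 'q'), (2, 0, 'r')]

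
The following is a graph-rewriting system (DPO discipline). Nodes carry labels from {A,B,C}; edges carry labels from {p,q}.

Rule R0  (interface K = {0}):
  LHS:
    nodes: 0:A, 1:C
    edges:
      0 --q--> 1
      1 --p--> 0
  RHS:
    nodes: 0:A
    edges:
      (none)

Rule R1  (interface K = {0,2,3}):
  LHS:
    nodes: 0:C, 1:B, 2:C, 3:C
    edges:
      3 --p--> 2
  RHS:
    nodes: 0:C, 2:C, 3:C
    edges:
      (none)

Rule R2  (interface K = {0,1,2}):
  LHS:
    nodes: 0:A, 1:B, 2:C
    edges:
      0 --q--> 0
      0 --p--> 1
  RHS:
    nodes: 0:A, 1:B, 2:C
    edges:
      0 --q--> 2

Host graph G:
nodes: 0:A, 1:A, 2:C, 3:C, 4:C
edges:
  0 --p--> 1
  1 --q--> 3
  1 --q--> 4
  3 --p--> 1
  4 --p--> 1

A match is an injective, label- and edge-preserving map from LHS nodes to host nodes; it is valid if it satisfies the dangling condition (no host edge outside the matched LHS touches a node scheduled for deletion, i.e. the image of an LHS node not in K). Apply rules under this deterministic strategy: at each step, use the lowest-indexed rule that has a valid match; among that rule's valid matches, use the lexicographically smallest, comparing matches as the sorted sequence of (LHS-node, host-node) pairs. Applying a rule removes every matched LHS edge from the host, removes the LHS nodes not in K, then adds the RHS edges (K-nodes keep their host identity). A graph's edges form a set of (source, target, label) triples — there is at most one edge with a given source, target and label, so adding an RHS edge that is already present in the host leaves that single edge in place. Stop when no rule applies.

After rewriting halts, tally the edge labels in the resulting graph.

Answer: p:1

Rewrite trace:
start.  V:5 E:5  edges: 0-p->1 1-q->3 1-q->4 3-p->1 4-p->1
1. fire R0 via {0↦1, 1↦3}  →  V:4 E:3  edges: 0-p->1 1-q->4 4-p->1
2. fire R0 via {0↦1, 1↦4}  →  V:3 E:1  edges: 0-p->1
final graph: no rule applies after step 2
NF edges: [(0, 1, 'p')]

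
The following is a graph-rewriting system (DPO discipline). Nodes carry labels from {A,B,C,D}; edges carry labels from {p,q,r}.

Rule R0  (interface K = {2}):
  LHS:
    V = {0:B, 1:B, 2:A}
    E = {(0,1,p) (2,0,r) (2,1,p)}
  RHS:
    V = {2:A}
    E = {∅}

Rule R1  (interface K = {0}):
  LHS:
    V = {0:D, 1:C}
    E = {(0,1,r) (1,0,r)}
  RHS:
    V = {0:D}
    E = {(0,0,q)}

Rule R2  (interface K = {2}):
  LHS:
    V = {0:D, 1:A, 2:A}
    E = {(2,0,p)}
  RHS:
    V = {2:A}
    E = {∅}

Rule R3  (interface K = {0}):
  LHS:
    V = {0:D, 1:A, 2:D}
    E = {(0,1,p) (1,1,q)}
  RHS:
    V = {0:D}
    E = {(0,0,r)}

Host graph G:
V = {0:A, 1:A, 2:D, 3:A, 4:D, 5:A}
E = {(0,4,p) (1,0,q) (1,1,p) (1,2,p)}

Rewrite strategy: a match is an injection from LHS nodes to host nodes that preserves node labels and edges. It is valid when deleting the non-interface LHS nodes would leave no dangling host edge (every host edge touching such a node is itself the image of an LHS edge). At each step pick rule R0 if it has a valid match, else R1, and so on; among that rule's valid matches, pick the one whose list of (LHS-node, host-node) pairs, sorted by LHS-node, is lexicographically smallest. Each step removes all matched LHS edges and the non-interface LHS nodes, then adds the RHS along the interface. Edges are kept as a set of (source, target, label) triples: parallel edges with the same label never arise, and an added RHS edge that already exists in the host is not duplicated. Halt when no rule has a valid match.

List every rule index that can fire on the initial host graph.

R0: no valid match — LHS pattern not found
R1: no valid match — LHS pattern not found
R2: 4 valid matches — {0↦2, 1↦3, 2↦1}, {0↦2, 1↦5, 2↦1}, {0↦4, 1↦3, 2↦0} (+1 more)
R3: no valid match — LHS pattern not found

Answer: [R2]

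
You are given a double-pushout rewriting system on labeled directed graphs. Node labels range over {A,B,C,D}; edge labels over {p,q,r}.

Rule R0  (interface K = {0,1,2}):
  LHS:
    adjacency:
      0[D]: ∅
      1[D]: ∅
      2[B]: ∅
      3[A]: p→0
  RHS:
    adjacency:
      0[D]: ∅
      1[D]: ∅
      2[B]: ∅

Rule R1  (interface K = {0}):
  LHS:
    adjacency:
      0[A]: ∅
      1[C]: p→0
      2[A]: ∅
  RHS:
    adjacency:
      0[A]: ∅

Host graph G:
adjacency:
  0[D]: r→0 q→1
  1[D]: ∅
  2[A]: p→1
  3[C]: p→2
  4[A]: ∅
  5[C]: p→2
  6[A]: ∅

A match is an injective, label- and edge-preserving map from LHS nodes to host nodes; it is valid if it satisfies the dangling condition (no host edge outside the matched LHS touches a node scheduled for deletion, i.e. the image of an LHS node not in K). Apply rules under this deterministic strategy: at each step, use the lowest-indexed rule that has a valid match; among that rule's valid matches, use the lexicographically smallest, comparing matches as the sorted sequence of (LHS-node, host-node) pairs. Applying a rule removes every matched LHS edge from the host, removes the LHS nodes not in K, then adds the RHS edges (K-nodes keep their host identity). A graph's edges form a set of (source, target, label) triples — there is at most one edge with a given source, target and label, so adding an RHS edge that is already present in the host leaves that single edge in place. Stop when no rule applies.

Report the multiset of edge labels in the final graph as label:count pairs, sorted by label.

[0] host  ⇒  7 nodes, 5 edges  {0-r->0 0-q->1 2-p->1 3-p->2 5-p->2}
[1] R1 @ {0↦2, 1↦3, 2↦4}  ⇒  5 nodes, 4 edges  {0-r->0 0-q->1 2-p->1 5-p->2}
[2] R1 @ {0↦2, 1↦5, 2↦6}  ⇒  3 nodes, 3 edges  {0-r->0 0-q->1 2-p->1}
halt: no rule applies after step 2
NF edges: [(0, 0, 'r'), (0, 1, 'q'), (2, 1, 'p')]

Answer: p:1 q:1 r:1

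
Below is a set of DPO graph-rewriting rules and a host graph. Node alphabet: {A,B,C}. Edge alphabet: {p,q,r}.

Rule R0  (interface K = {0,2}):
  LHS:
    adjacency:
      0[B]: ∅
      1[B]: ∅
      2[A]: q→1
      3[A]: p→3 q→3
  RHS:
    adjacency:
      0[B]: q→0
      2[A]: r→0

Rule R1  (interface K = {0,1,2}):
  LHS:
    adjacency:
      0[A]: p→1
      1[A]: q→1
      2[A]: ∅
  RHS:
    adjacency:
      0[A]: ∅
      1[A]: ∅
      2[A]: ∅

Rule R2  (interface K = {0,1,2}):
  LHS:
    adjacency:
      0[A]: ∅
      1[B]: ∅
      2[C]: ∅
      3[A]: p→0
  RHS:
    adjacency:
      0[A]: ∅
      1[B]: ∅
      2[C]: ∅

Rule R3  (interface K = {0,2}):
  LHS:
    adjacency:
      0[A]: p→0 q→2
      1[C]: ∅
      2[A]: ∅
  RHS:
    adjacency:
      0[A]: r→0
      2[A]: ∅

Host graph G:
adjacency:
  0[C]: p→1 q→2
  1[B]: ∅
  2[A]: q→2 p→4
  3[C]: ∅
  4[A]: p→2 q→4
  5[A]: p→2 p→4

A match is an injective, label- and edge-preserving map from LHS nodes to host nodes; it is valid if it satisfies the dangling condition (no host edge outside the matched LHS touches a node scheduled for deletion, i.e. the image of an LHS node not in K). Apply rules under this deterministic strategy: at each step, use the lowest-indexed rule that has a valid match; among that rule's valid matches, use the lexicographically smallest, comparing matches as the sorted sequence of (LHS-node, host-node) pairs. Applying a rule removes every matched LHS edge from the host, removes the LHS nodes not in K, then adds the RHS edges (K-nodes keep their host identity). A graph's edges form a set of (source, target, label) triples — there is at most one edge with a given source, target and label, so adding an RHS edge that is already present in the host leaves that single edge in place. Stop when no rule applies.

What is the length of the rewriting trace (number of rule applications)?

initial: |V|=6 |E|=8  E = 0-p->1 0-q->2 2-q->2 2-p->4 4-p->2 4-q->4 5-p->2 5-p->4
step 1: apply R1 at {0↦2, 1↦4, 2↦5}  → |V|=6 |E|=6  E = 0-p->1 0-q->2 2-q->2 4-p->2 5-p->2 5-p->4
step 2: apply R1 at {0↦4, 1↦2, 2↦5}  → |V|=6 |E|=4  E = 0-p->1 0-q->2 5-p->2 5-p->4
normal form: no rule applies after step 2

Answer: 2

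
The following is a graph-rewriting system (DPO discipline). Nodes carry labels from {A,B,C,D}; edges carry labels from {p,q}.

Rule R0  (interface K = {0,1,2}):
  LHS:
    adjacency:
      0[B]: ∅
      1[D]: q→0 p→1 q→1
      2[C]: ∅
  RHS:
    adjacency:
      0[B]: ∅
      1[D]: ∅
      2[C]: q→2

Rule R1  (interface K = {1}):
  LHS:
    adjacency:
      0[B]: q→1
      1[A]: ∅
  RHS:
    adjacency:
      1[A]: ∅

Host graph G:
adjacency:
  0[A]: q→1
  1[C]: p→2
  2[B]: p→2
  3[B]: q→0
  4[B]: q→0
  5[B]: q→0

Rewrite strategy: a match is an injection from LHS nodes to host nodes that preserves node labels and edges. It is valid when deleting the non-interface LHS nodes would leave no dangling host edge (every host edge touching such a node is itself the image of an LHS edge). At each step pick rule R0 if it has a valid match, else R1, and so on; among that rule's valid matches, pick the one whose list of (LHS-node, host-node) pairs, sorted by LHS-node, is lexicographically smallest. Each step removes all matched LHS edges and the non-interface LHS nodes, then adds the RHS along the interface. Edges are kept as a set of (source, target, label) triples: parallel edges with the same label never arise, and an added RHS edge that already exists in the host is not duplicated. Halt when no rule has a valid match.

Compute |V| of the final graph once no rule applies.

Answer: 3

Rewrite trace:
[0] host  ⇒  6 nodes, 6 edges  {0-q->1 1-p->2 2-p->2 3-q->0 4-q->0 5-q->0}
[1] R1 @ {0↦3, 1↦0}  ⇒  5 nodes, 5 edges  {0-q->1 1-p->2 2-p->2 4-q->0 5-q->0}
[2] R1 @ {0↦4, 1↦0}  ⇒  4 nodes, 4 edges  {0-q->1 1-p->2 2-p->2 5-q->0}
[3] R1 @ {0↦5, 1↦0}  ⇒  3 nodes, 3 edges  {0-q->1 1-p->2 2-p->2}
normal form: no rule applies after step 3
NF nodes: {0:A, 1:C, 2:B}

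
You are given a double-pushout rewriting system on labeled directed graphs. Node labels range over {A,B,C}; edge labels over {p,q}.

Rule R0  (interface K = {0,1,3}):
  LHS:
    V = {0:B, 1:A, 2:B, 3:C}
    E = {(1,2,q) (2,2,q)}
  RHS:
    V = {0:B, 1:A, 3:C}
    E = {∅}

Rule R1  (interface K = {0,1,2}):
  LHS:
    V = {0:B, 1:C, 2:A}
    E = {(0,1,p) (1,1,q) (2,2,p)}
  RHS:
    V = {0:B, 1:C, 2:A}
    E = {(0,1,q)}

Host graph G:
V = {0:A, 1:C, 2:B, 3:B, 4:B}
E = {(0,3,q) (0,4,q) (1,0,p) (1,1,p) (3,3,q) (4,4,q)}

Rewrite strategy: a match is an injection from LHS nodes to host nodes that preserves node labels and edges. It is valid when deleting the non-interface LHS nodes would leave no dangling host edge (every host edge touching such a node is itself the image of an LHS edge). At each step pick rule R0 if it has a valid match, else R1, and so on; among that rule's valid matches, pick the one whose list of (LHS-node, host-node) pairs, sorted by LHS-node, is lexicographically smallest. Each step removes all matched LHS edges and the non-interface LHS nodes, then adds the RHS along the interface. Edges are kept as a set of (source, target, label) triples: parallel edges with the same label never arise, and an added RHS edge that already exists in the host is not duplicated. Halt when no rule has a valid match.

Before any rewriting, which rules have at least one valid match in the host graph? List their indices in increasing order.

R0: 4 valid matches — {0↦2, 1↦0, 2↦3, 3↦1}, {0↦2, 1↦0, 2↦4, 3↦1}, {0↦3, 1↦0, 2↦4, 3↦1} (+1 more)
R1: no valid match — LHS pattern not found

Answer: [R0]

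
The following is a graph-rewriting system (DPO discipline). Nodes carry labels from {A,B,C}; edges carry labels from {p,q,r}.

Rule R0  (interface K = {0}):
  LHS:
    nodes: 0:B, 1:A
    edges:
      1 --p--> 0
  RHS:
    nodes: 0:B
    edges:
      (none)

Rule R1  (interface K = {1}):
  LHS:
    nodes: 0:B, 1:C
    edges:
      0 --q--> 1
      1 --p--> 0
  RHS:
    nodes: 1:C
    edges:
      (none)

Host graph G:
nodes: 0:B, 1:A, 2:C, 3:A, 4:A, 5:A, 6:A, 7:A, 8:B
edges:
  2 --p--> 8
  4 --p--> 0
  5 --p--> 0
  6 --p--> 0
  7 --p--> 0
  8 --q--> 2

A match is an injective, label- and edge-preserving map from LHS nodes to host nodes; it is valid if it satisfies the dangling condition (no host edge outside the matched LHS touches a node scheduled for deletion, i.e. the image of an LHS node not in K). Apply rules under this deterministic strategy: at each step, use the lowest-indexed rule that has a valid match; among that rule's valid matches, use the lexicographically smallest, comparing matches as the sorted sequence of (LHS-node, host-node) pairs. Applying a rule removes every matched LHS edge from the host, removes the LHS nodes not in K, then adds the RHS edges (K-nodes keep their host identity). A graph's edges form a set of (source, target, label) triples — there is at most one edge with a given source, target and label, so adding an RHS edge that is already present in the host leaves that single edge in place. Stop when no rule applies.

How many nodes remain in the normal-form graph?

Answer: 4

Steps:
start.  V:9 E:6  edges: 2-p->8 4-p->0 5-p->0 6-p->0 7-p->0 8-q->2
1. fire R0 via {0↦0, 1↦4}  →  V:8 E:5  edges: 2-p->8 5-p->0 6-p->0 7-p->0 8-q->2
2. fire R0 via {0↦0, 1↦5}  →  V:7 E:4  edges: 2-p->8 6-p->0 7-p->0 8-q->2
3. fire R0 via {0↦0, 1↦6}  →  V:6 E:3  edges: 2-p->8 7-p->0 8-q->2
4. fire R0 via {0↦0, 1↦7}  →  V:5 E:2  edges: 2-p->8 8-q->2
5. fire R1 via {0↦8, 1↦2}  →  V:4 E:0  edges: ∅
final graph: no rule applies after step 5
NF nodes: {0:B, 1:A, 2:C, 3:A}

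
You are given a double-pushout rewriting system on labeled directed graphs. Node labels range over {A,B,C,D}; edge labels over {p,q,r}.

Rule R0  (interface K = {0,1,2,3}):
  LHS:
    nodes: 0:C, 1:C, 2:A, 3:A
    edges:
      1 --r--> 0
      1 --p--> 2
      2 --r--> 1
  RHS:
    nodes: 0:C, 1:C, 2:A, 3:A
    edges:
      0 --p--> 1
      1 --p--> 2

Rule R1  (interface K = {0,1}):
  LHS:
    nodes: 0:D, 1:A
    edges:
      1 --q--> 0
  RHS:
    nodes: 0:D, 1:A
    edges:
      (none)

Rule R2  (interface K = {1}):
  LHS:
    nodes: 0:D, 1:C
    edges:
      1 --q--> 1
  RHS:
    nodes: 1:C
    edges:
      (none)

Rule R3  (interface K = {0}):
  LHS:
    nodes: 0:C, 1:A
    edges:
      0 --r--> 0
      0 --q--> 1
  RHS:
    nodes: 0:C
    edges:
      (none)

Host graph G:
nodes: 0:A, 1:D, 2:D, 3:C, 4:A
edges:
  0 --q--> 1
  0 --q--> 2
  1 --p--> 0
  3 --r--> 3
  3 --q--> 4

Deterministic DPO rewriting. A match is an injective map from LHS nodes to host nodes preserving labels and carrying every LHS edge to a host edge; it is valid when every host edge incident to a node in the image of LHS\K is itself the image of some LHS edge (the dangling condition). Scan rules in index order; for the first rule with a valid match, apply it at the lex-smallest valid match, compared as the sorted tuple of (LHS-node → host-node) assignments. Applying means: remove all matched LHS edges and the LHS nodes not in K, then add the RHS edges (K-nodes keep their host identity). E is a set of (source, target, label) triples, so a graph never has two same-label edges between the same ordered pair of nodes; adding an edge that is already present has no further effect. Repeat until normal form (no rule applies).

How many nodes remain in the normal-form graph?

Answer: 4

Steps:
start.  V:5 E:5  edges: 0-q->1 0-q->2 1-p->0 3-r->3 3-q->4
1. fire R1 via {0↦1, 1↦0}  →  V:5 E:4  edges: 0-q->2 1-p->0 3-r->3 3-q->4
2. fire R1 via {0↦2, 1↦0}  →  V:5 E:3  edges: 1-p->0 3-r->3 3-q->4
3. fire R3 via {0↦3, 1↦4}  →  V:4 E:1  edges: 1-p->0
halt: no rule applies after step 3
NF nodes: {0:A, 1:D, 2:D, 3:C}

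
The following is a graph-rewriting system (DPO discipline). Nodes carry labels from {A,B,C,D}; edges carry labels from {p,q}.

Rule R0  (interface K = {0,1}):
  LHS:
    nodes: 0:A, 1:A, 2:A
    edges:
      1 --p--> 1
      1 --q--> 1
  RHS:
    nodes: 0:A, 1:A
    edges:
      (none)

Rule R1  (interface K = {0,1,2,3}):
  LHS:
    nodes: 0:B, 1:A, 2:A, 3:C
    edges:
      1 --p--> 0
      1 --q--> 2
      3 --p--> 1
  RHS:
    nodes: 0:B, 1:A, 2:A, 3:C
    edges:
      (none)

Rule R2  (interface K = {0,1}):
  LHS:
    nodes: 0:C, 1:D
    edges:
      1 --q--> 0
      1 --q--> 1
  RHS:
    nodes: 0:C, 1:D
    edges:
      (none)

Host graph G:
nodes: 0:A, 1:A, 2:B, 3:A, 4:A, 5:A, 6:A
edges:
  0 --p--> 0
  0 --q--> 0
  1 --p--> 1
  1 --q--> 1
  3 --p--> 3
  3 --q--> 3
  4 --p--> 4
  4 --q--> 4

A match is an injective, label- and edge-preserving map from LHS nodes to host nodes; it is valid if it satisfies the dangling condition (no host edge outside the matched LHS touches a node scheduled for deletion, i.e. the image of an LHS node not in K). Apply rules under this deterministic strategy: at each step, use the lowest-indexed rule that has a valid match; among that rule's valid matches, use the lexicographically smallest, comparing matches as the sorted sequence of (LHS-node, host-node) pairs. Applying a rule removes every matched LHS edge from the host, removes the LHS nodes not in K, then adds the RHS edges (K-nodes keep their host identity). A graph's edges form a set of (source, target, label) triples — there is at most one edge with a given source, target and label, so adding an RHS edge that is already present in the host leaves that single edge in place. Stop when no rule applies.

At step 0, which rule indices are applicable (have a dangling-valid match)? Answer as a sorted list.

R0: 32 valid matches — {0↦0, 1↦1, 2↦5}, {0↦0, 1↦1, 2↦6}, {0↦0, 1↦3, 2↦5} (+29 more)
R1: no valid match — LHS pattern not found
R2: no valid match — LHS pattern not found

Answer: [R0]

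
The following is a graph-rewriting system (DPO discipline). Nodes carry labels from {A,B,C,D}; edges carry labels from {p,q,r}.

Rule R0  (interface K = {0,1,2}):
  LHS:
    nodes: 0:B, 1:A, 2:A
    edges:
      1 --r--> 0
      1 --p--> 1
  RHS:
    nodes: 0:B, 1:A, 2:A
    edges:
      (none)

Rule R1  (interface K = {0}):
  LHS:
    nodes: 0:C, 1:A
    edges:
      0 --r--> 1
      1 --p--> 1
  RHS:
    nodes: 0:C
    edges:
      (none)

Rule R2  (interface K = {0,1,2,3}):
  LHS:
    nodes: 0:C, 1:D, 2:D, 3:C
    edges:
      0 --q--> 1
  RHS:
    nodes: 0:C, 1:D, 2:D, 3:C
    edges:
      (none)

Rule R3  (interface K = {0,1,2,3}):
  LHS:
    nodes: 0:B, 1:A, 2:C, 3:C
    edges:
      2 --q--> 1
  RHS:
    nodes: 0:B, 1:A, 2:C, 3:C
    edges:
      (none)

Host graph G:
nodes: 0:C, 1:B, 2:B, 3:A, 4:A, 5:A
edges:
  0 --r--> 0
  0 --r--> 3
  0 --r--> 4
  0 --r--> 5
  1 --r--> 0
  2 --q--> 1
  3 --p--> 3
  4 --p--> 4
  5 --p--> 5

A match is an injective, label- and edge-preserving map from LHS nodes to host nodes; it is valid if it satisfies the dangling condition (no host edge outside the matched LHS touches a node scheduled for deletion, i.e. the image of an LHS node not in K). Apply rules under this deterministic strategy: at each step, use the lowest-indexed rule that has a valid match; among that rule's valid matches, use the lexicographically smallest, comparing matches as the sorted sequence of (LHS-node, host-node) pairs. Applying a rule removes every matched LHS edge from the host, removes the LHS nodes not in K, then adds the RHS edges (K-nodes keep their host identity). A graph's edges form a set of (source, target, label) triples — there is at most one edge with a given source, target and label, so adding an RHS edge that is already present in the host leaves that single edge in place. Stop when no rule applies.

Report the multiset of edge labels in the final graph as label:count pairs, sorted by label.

Answer: q:1 r:2

Derivation:
initial: |V|=6 |E|=9  E = 0-r->0 0-r->3 0-r->4 0-r->5 1-r->0 2-q->1 3-p->3 4-p->4 5-p->5
step 1: apply R1 at {0↦0, 1↦3}  → |V|=5 |E|=7  E = 0-r->0 0-r->4 0-r->5 1-r->0 2-q->1 4-p->4 5-p->5
step 2: apply R1 at {0↦0, 1↦4}  → |V|=4 |E|=5  E = 0-r->0 0-r->5 1-r->0 2-q->1 5-p->5
step 3: apply R1 at {0↦0, 1↦5}  → |V|=3 |E|=3  E = 0-r->0 1-r->0 2-q->1
halt: no rule applies after step 3
NF edges: [(0, 0, 'r'), (1, 0, 'r'), (2, 1, 'q')]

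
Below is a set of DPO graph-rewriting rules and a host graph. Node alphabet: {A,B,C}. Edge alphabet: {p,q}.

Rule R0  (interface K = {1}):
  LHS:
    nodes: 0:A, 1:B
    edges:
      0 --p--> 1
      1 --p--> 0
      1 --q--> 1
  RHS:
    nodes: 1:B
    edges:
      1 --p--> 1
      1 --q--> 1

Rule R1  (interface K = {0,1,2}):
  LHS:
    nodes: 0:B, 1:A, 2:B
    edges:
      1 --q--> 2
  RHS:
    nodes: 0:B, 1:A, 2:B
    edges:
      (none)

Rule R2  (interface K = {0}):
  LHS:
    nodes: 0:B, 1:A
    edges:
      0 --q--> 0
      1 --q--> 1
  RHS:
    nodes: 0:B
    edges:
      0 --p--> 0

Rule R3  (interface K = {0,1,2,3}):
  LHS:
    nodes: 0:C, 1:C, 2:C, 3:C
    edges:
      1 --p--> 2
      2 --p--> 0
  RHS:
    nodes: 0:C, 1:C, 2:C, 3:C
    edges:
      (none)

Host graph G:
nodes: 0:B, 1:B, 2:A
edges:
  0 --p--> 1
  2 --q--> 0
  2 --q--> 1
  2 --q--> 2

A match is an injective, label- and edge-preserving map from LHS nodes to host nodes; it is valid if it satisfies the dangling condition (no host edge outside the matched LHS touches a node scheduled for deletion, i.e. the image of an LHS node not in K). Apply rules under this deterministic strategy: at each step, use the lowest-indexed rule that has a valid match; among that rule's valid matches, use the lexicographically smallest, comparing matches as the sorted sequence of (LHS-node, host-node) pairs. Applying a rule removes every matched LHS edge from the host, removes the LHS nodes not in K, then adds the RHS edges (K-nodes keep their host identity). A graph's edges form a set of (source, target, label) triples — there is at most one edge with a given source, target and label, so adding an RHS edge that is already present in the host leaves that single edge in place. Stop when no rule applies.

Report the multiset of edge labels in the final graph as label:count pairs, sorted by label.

initial: |V|=3 |E|=4  E = 0-p->1 2-q->0 2-q->1 2-q->2
step 1: apply R1 at {0↦0, 1↦2, 2↦1}  → |V|=3 |E|=3  E = 0-p->1 2-q->0 2-q->2
step 2: apply R1 at {0↦1, 1↦2, 2↦0}  → |V|=3 |E|=2  E = 0-p->1 2-q->2
normal form: no rule applies after step 2
NF edges: [(0, 1, 'p'), (2, 2, 'q')]

Answer: p:1 q:1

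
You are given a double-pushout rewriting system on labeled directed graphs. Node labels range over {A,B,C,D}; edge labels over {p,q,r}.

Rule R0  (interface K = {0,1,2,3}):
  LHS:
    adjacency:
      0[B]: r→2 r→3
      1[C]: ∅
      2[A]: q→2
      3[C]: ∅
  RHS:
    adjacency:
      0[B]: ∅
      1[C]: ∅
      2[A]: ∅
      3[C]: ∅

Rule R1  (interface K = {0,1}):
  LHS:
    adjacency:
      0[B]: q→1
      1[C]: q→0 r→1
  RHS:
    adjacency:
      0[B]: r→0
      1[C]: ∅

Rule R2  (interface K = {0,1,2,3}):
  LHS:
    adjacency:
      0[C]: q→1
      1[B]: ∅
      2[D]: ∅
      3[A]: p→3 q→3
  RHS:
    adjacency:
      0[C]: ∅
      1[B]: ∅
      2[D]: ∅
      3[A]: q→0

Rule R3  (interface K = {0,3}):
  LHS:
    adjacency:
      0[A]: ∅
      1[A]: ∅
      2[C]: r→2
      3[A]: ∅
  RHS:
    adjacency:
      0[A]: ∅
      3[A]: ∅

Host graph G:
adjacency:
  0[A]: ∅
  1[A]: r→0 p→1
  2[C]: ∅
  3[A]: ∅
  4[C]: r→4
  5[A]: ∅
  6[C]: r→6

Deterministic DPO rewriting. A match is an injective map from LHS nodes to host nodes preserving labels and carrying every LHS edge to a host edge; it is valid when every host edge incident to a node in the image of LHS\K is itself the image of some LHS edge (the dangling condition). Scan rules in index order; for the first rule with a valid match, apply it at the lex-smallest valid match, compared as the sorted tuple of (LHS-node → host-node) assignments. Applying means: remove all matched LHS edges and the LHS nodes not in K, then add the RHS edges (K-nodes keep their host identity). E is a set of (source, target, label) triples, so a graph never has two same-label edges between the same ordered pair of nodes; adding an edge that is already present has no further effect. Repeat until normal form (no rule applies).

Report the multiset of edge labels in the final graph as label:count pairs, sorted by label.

initial: |V|=7 |E|=4  E = 1-r->0 1-p->1 4-r->4 6-r->6
step 1: apply R3 at {0↦0, 1↦3, 2↦4, 3↦1}  → |V|=5 |E|=3  E = 1-r->0 1-p->1 6-r->6
step 2: apply R3 at {0↦0, 1↦5, 2↦6, 3↦1}  → |V|=3 |E|=2  E = 1-r->0 1-p->1
final graph: no rule applies after step 2
NF edges: [(1, 0, 'r'), (1, 1, 'p')]

Answer: p:1 r:1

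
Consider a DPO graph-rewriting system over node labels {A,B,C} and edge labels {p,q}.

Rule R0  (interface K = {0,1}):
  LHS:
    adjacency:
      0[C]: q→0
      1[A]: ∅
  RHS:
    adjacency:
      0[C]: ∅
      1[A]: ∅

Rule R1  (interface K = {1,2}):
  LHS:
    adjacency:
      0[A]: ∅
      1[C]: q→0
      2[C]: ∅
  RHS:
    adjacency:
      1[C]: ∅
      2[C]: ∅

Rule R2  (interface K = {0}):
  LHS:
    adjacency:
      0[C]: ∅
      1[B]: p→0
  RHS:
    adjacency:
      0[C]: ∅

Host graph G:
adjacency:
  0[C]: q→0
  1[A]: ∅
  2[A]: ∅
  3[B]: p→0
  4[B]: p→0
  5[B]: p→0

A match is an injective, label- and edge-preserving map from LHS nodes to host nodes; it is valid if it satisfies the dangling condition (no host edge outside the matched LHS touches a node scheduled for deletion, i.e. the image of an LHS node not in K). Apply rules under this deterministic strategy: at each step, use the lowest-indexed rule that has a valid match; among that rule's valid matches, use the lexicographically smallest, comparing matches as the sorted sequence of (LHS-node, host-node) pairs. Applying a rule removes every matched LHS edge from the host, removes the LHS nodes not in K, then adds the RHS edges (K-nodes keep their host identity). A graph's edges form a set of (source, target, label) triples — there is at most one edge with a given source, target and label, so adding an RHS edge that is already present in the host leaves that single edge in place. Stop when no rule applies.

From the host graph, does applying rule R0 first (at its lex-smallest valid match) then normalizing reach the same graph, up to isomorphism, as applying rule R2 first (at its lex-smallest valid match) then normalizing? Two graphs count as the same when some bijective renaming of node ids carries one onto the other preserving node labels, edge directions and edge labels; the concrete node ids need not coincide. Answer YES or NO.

branch R0-first: apply at {0↦0, 1↦1} → |E|=3, then 3 more step(s) → NF |V|=3 |E|=0 V={0:C, 1:A, 2:A} E=∅
branch R2-first: apply at {0↦0, 1↦3} → |E|=3, then 3 more step(s) → NF |V|=3 |E|=0 V={0:C, 1:A, 2:A} E=∅
graphs isomorphic (equal up to label-preserving node renaming)

Answer: YES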